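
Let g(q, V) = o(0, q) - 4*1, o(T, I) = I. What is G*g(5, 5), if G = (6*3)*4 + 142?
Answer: 214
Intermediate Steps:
g(q, V) = -4 + q (g(q, V) = q - 4*1 = q - 4 = -4 + q)
G = 214 (G = 18*4 + 142 = 72 + 142 = 214)
G*g(5, 5) = 214*(-4 + 5) = 214*1 = 214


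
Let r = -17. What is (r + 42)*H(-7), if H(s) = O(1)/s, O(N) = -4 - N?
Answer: 125/7 ≈ 17.857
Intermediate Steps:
H(s) = -5/s (H(s) = (-4 - 1*1)/s = (-4 - 1)/s = -5/s)
(r + 42)*H(-7) = (-17 + 42)*(-5/(-7)) = 25*(-5*(-⅐)) = 25*(5/7) = 125/7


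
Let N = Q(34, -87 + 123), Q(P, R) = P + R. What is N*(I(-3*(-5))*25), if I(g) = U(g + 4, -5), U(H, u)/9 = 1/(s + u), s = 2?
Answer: -5250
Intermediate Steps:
U(H, u) = 9/(2 + u)
I(g) = -3 (I(g) = 9/(2 - 5) = 9/(-3) = 9*(-⅓) = -3)
N = 70 (N = 34 + (-87 + 123) = 34 + 36 = 70)
N*(I(-3*(-5))*25) = 70*(-3*25) = 70*(-75) = -5250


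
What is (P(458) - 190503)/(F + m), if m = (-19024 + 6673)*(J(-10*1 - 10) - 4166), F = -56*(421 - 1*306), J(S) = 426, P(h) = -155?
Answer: -95329/23093150 ≈ -0.0041280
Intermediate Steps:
F = -6440 (F = -56*(421 - 306) = -56*115 = -6440)
m = 46192740 (m = (-19024 + 6673)*(426 - 4166) = -12351*(-3740) = 46192740)
(P(458) - 190503)/(F + m) = (-155 - 190503)/(-6440 + 46192740) = -190658/46186300 = -190658*1/46186300 = -95329/23093150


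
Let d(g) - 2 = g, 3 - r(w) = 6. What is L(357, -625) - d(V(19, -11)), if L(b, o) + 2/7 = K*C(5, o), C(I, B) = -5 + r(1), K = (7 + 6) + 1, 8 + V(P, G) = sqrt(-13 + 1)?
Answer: -744/7 - 2*I*sqrt(3) ≈ -106.29 - 3.4641*I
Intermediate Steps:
r(w) = -3 (r(w) = 3 - 1*6 = 3 - 6 = -3)
V(P, G) = -8 + 2*I*sqrt(3) (V(P, G) = -8 + sqrt(-13 + 1) = -8 + sqrt(-12) = -8 + 2*I*sqrt(3))
d(g) = 2 + g
K = 14 (K = 13 + 1 = 14)
C(I, B) = -8 (C(I, B) = -5 - 3 = -8)
L(b, o) = -786/7 (L(b, o) = -2/7 + 14*(-8) = -2/7 - 112 = -786/7)
L(357, -625) - d(V(19, -11)) = -786/7 - (2 + (-8 + 2*I*sqrt(3))) = -786/7 - (-6 + 2*I*sqrt(3)) = -786/7 + (6 - 2*I*sqrt(3)) = -744/7 - 2*I*sqrt(3)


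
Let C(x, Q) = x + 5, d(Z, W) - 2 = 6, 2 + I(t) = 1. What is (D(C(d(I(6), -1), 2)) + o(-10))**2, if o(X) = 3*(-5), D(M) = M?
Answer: 4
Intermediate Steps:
I(t) = -1 (I(t) = -2 + 1 = -1)
d(Z, W) = 8 (d(Z, W) = 2 + 6 = 8)
C(x, Q) = 5 + x
o(X) = -15
(D(C(d(I(6), -1), 2)) + o(-10))**2 = ((5 + 8) - 15)**2 = (13 - 15)**2 = (-2)**2 = 4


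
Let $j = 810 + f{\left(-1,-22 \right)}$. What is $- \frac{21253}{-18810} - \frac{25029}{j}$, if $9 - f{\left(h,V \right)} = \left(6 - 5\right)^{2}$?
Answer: $- \frac{113352634}{3846645} \approx -29.468$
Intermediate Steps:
$f{\left(h,V \right)} = 8$ ($f{\left(h,V \right)} = 9 - \left(6 - 5\right)^{2} = 9 - 1^{2} = 9 - 1 = 8$)
$j = 818$ ($j = 810 + 8 = 818$)
$- \frac{21253}{-18810} - \frac{25029}{j} = - \frac{21253}{-18810} - \frac{25029}{818} = \left(-21253\right) \left(- \frac{1}{18810}\right) - \frac{25029}{818} = \frac{21253}{18810} - \frac{25029}{818} = - \frac{113352634}{3846645}$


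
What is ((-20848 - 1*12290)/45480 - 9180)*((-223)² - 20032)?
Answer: -2066611943331/7580 ≈ -2.7264e+8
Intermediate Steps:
((-20848 - 1*12290)/45480 - 9180)*((-223)² - 20032) = ((-20848 - 12290)*(1/45480) - 9180)*(49729 - 20032) = (-33138*1/45480 - 9180)*29697 = (-5523/7580 - 9180)*29697 = -69589923/7580*29697 = -2066611943331/7580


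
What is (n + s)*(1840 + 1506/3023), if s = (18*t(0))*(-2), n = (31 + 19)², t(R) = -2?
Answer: 14310160472/3023 ≈ 4.7338e+6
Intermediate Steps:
n = 2500 (n = 50² = 2500)
s = 72 (s = (18*(-2))*(-2) = -36*(-2) = 72)
(n + s)*(1840 + 1506/3023) = (2500 + 72)*(1840 + 1506/3023) = 2572*(1840 + 1506*(1/3023)) = 2572*(1840 + 1506/3023) = 2572*(5563826/3023) = 14310160472/3023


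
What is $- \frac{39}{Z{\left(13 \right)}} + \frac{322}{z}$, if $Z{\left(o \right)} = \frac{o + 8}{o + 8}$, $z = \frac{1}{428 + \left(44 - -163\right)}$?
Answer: $204431$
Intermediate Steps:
$z = \frac{1}{635}$ ($z = \frac{1}{428 + \left(44 + 163\right)} = \frac{1}{428 + 207} = \frac{1}{635} \approx 0.0015748$)
$Z{\left(o \right)} = 1$ ($Z{\left(o \right)} = \frac{8 + o}{8 + o} = 1$)
$- \frac{39}{Z{\left(13 \right)}} + \frac{322}{z} = - \frac{39}{1} + 322 \frac{1}{\frac{1}{635}} = \left(-39\right) 1 + 322 \cdot 635 = -39 + 204470 = 204431$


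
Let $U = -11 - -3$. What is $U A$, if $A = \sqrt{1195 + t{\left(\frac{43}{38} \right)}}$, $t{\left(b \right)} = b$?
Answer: $- \frac{4 \sqrt{1727214}}{19} \approx -276.68$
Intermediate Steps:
$A = \frac{\sqrt{1727214}}{38}$ ($A = \sqrt{1195 + \frac{43}{38}} = \sqrt{\frac{45453}{38}} = \frac{\sqrt{1727214}}{38} \approx 34.585$)
$U = -8$ ($U = -11 + 3 = -8$)
$U A = - 8 \frac{\sqrt{1727214}}{38} = - \frac{4 \sqrt{1727214}}{19}$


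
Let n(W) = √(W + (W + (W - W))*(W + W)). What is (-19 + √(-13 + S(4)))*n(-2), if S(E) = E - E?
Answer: √6*(-19 + I*√13) ≈ -46.54 + 8.8318*I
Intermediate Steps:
S(E) = 0
n(W) = √(W + 2*W²) (n(W) = √(W + (W + 0)*(2*W)) = √(W + W*(2*W)) = √(W + 2*W²))
(-19 + √(-13 + S(4)))*n(-2) = (-19 + √(-13 + 0))*√(-2*(1 + 2*(-2))) = (-19 + √(-13))*√(-2*(1 - 4)) = (-19 + I*√13)*√(-2*(-3)) = (-19 + I*√13)*√6 = √6*(-19 + I*√13)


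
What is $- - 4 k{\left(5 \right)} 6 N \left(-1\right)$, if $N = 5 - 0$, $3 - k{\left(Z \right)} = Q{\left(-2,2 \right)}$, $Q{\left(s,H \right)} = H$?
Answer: $-120$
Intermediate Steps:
$k{\left(Z \right)} = 1$ ($k{\left(Z \right)} = 3 - 2 = 1$)
$N = 5$ ($N = 5 + 0 = 5$)
$- - 4 k{\left(5 \right)} 6 N \left(-1\right) = - \left(-4\right) 1 \cdot 6 \cdot 5 \left(-1\right) = - \left(-4\right) 30 \left(-1\right) = - \left(-4\right) \left(-30\right) = \left(-1\right) 120 = -120$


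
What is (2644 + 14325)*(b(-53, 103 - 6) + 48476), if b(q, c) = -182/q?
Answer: 43600318290/53 ≈ 8.2265e+8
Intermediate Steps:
(2644 + 14325)*(b(-53, 103 - 6) + 48476) = (2644 + 14325)*(-182/(-53) + 48476) = 16969*(-182*(-1/53) + 48476) = 16969*(182/53 + 48476) = 16969*(2569410/53) = 43600318290/53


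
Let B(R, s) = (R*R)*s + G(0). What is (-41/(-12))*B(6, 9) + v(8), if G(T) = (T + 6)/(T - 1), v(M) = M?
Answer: 2189/2 ≈ 1094.5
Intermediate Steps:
G(T) = (6 + T)/(-1 + T)
B(R, s) = -6 + s*R² (B(R, s) = (R*R)*s + (6 + 0)/(-1 + 0) = R²*s + 6/(-1) = s*R² - 1*6 = s*R² - 6 = -6 + s*R²)
(-41/(-12))*B(6, 9) + v(8) = (-41/(-12))*(-6 + 9*6²) + 8 = (-41*(-1/12))*(-6 + 9*36) + 8 = 41*(-6 + 324)/12 + 8 = (41/12)*318 + 8 = 2173/2 + 8 = 2189/2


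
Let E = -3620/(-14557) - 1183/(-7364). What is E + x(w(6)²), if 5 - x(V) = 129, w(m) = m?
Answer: -1892663163/15313964 ≈ -123.59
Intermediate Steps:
x(V) = -124 (x(V) = 5 - 1*129 = 5 - 129 = -124)
E = 6268373/15313964 (E = -3620*(-1/14557) - 1183*(-1/7364) = 3620/14557 + 169/1052 = 6268373/15313964 ≈ 0.40932)
E + x(w(6)²) = 6268373/15313964 - 124 = -1892663163/15313964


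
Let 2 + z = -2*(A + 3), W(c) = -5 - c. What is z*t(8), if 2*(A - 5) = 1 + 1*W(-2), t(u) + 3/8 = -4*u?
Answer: 518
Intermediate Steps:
t(u) = -3/8 - 4*u
A = 4 (A = 5 + (1 + 1*(-5 - 1*(-2)))/2 = 5 + (1 + 1*(-5 + 2))/2 = 5 + (1 + 1*(-3))/2 = 5 + (1 - 3)/2 = 5 + (½)*(-2) = 5 - 1 = 4)
z = -16 (z = -2 - 2*(4 + 3) = -2 - 2*7 = -2 - 14 = -16)
z*t(8) = -16*(-3/8 - 4*8) = -16*(-3/8 - 32) = -16*(-259/8) = 518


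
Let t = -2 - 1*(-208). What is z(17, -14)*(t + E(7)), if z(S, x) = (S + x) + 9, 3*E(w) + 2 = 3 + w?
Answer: 2504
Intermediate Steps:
E(w) = 1/3 + w/3 (E(w) = -2/3 + (3 + w)/3 = -2/3 + (1 + w/3) = 1/3 + w/3)
z(S, x) = 9 + S + x
t = 206 (t = -2 + 208 = 206)
z(17, -14)*(t + E(7)) = (9 + 17 - 14)*(206 + (1/3 + (1/3)*7)) = 12*(206 + (1/3 + 7/3)) = 12*(206 + 8/3) = 12*(626/3) = 2504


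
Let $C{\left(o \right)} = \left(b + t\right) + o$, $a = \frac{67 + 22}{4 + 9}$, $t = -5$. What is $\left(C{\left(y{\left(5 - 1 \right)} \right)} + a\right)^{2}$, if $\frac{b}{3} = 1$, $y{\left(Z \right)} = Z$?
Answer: $\frac{13225}{169} \approx 78.254$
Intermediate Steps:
$b = 3$ ($b = 3 \cdot 1 = 3$)
$a = \frac{89}{13} \approx 6.8462$
$C{\left(o \right)} = -2 + o$ ($C{\left(o \right)} = \left(3 - 5\right) + o = -2 + o$)
$\left(C{\left(y{\left(5 - 1 \right)} \right)} + a\right)^{2} = \left(\left(-2 + \left(5 - 1\right)\right) + \frac{89}{13}\right)^{2} = \left(\left(-2 + 4\right) + \frac{89}{13}\right)^{2} = \left(2 + \frac{89}{13}\right)^{2} = \left(\frac{115}{13}\right)^{2} = \frac{13225}{169}$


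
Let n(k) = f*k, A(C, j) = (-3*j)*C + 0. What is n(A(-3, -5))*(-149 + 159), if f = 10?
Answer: -4500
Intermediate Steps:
A(C, j) = -3*C*j (A(C, j) = -3*C*j + 0 = -3*C*j)
n(k) = 10*k
n(A(-3, -5))*(-149 + 159) = (10*(-3*(-3)*(-5)))*(-149 + 159) = (10*(-45))*10 = -450*10 = -4500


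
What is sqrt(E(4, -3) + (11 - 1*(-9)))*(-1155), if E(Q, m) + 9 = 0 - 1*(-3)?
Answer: -1155*sqrt(14) ≈ -4321.6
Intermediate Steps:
E(Q, m) = -6 (E(Q, m) = -9 + (0 - 1*(-3)) = -9 + (0 + 3) = -9 + 3 = -6)
sqrt(E(4, -3) + (11 - 1*(-9)))*(-1155) = sqrt(-6 + (11 - 1*(-9)))*(-1155) = sqrt(-6 + (11 + 9))*(-1155) = sqrt(-6 + 20)*(-1155) = sqrt(14)*(-1155) = -1155*sqrt(14)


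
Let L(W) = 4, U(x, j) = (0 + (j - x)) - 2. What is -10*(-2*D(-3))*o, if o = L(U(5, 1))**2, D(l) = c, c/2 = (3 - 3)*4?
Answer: 0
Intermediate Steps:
c = 0 (c = 2*((3 - 3)*4) = 2*(0*4) = 2*0 = 0)
U(x, j) = -2 + j - x (U(x, j) = (j - x) - 2 = -2 + j - x)
D(l) = 0
o = 16 (o = 4**2 = 16)
-10*(-2*D(-3))*o = -10*(-2*0)*16 = -0*16 = -10*0 = 0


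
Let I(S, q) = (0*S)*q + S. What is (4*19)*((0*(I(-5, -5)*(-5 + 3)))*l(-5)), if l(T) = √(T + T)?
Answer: 0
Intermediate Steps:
I(S, q) = S (I(S, q) = 0*q + S = 0 + S = S)
l(T) = √2*√T (l(T) = √(2*T) = √2*√T)
(4*19)*((0*(I(-5, -5)*(-5 + 3)))*l(-5)) = (4*19)*((0*(-5*(-5 + 3)))*(√2*√(-5))) = 76*((0*(-5*(-2)))*(√2*(I*√5))) = 76*((0*10)*(I*√10)) = 76*(0*(I*√10)) = 76*0 = 0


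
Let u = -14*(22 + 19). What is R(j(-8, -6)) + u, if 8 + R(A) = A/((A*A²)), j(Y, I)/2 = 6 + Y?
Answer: -9311/16 ≈ -581.94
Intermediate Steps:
j(Y, I) = 12 + 2*Y (j(Y, I) = 2*(6 + Y) = 12 + 2*Y)
u = -574 (u = -14*41 = -574)
R(A) = -8 + A⁻² (R(A) = -8 + A/((A*A²)) = -8 + A/(A³) = -8 + A/A³ = -8 + A⁻²)
R(j(-8, -6)) + u = (-8 + (12 + 2*(-8))⁻²) - 574 = (-8 + (12 - 16)⁻²) - 574 = (-8 + (-4)⁻²) - 574 = (-8 + 1/16) - 574 = -127/16 - 574 = -9311/16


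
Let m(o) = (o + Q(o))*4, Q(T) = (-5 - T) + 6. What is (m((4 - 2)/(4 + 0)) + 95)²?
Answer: 9801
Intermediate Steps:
Q(T) = 1 - T
m(o) = 4 (m(o) = (o + (1 - o))*4 = 1*4 = 4)
(m((4 - 2)/(4 + 0)) + 95)² = (4 + 95)² = 99² = 9801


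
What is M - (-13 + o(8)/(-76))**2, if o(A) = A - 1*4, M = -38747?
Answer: -14049171/361 ≈ -38917.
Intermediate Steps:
o(A) = -4 + A (o(A) = A - 4 = -4 + A)
M - (-13 + o(8)/(-76))**2 = -38747 - (-13 + (-4 + 8)/(-76))**2 = -38747 - (-13 + 4*(-1/76))**2 = -38747 - (-13 - 1/19)**2 = -38747 - (-248/19)**2 = -38747 - 1*61504/361 = -38747 - 61504/361 = -14049171/361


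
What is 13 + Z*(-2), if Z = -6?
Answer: 25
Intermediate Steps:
13 + Z*(-2) = 13 - 6*(-2) = 13 + 12 = 25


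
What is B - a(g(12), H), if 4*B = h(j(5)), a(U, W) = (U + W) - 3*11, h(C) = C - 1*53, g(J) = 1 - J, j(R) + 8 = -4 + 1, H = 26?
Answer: 2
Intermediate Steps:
j(R) = -11 (j(R) = -8 + (-4 + 1) = -8 - 3 = -11)
h(C) = -53 + C (h(C) = C - 53 = -53 + C)
a(U, W) = -33 + U + W (a(U, W) = (U + W) - 33 = -33 + U + W)
B = -16 (B = (-53 - 11)/4 = (¼)*(-64) = -16)
B - a(g(12), H) = -16 - (-33 + (1 - 1*12) + 26) = -16 - (-33 + (1 - 12) + 26) = -16 - (-33 - 11 + 26) = -16 - 1*(-18) = -16 + 18 = 2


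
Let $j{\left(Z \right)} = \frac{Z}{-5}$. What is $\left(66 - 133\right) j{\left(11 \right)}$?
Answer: $\frac{737}{5} \approx 147.4$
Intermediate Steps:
$j{\left(Z \right)} = - \frac{Z}{5}$ ($j{\left(Z \right)} = Z \left(- \frac{1}{5}\right) = - \frac{Z}{5}$)
$\left(66 - 133\right) j{\left(11 \right)} = \left(66 - 133\right) \left(\left(- \frac{1}{5}\right) 11\right) = \left(-67\right) \left(- \frac{11}{5}\right) = \frac{737}{5}$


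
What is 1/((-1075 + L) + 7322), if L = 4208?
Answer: 1/10455 ≈ 9.5648e-5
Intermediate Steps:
1/((-1075 + L) + 7322) = 1/((-1075 + 4208) + 7322) = 1/(3133 + 7322) = 1/10455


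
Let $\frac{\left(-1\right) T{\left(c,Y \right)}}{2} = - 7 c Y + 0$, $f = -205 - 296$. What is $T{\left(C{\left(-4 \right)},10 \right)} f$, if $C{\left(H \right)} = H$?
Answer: $280560$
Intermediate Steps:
$f = -501$ ($f = -205 - 296 = -501$)
$T{\left(c,Y \right)} = 14 Y c$ ($T{\left(c,Y \right)} = - 2 \left(- 7 c Y + 0\right) = - 2 \left(- 7 Y c + 0\right) = - 2 \left(- 7 Y c\right) = 14 Y c$)
$T{\left(C{\left(-4 \right)},10 \right)} f = 14 \cdot 10 \left(-4\right) \left(-501\right) = \left(-560\right) \left(-501\right) = 280560$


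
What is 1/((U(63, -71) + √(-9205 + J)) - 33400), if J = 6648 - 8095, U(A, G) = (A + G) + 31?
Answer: -33377/1114034781 - 2*I*√2663/1114034781 ≈ -2.996e-5 - 9.2644e-8*I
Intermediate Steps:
U(A, G) = 31 + A + G
J = -1447
1/((U(63, -71) + √(-9205 + J)) - 33400) = 1/(((31 + 63 - 71) + √(-9205 - 1447)) - 33400) = 1/((23 + √(-10652)) - 33400) = 1/((23 + 2*I*√2663) - 33400) = 1/(-33377 + 2*I*√2663)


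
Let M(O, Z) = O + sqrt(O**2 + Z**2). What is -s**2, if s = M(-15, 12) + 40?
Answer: -994 - 150*sqrt(41) ≈ -1954.5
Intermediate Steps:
s = 25 + 3*sqrt(41) (s = (-15 + sqrt((-15)**2 + 12**2)) + 40 = (-15 + sqrt(225 + 144)) + 40 = (-15 + sqrt(369)) + 40 = (-15 + 3*sqrt(41)) + 40 = 25 + 3*sqrt(41) ≈ 44.209)
-s**2 = -(25 + 3*sqrt(41))**2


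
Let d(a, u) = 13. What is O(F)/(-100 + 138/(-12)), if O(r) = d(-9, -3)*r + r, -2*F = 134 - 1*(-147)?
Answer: 3934/223 ≈ 17.641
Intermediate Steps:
F = -281/2 (F = -(134 - 1*(-147))/2 = -(134 + 147)/2 = -½*281 = -281/2 ≈ -140.50)
O(r) = 14*r (O(r) = 13*r + r = 14*r)
O(F)/(-100 + 138/(-12)) = (14*(-281/2))/(-100 + 138/(-12)) = -1967/(-100 + 138*(-1/12)) = -1967/(-100 - 23/2) = -1967/(-223/2) = -1967*(-2/223) = 3934/223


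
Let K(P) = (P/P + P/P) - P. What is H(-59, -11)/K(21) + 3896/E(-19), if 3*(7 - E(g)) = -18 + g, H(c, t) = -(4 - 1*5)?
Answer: 111007/551 ≈ 201.46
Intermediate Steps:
H(c, t) = 1 (H(c, t) = -(4 - 5) = -1*(-1) = 1)
E(g) = 13 - g/3 (E(g) = 7 - (-18 + g)/3 = 7 + (6 - g/3) = 13 - g/3)
K(P) = 2 - P (K(P) = (1 + 1) - P = 2 - P)
H(-59, -11)/K(21) + 3896/E(-19) = 1/(2 - 1*21) + 3896/(13 - ⅓*(-19)) = 1/(2 - 21) + 3896/(13 + 19/3) = 1/(-19) + 3896/(58/3) = 1*(-1/19) + 3896*(3/58) = -1/19 + 5844/29 = 111007/551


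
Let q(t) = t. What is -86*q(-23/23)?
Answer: 86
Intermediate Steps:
-86*q(-23/23) = -(-1978)/23 = -86*(-1) = 86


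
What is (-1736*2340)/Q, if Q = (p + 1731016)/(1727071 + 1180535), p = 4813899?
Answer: -181713744576/100691 ≈ -1.8047e+6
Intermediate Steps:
Q = 503455/223662 (Q = (4813899 + 1731016)/(1727071 + 1180535) = 6544915/2907606 = 6544915*(1/2907606) = 503455/223662 ≈ 2.2510)
(-1736*2340)/Q = (-1736*2340)/(503455/223662) = -4062240*223662/503455 = -181713744576/100691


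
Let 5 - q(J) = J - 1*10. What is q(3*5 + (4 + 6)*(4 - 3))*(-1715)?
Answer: 17150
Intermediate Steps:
q(J) = 15 - J (q(J) = 5 - (J - 1*10) = 5 - (J - 10) = 5 - (-10 + J) = 5 + (10 - J) = 15 - J)
q(3*5 + (4 + 6)*(4 - 3))*(-1715) = (15 - (3*5 + (4 + 6)*(4 - 3)))*(-1715) = (15 - (15 + 10*1))*(-1715) = (15 - (15 + 10))*(-1715) = (15 - 1*25)*(-1715) = (15 - 25)*(-1715) = -10*(-1715) = 17150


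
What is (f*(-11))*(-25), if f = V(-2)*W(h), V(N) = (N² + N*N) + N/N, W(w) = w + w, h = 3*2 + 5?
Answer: 54450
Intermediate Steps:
h = 11 (h = 6 + 5 = 11)
W(w) = 2*w
V(N) = 1 + 2*N² (V(N) = (N² + N²) + 1 = 2*N² + 1 = 1 + 2*N²)
f = 198 (f = (1 + 2*(-2)²)*(2*11) = (1 + 2*4)*22 = (1 + 8)*22 = 9*22 = 198)
(f*(-11))*(-25) = (198*(-11))*(-25) = -2178*(-25) = 54450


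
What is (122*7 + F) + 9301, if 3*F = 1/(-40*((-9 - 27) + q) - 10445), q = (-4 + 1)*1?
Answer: 270681524/26655 ≈ 10155.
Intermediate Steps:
q = -3 (q = -3*1 = -3)
F = -1/26655 (F = 1/(3*(-40*((-9 - 27) - 3) - 10445)) = 1/(3*(-40*(-36 - 3) - 10445)) = 1/(3*(-40*(-39) - 10445)) = 1/(3*(1560 - 10445)) = (1/3)/(-8885) = (1/3)*(-1/8885) = -1/26655 ≈ -3.7516e-5)
(122*7 + F) + 9301 = (122*7 - 1/26655) + 9301 = (854 - 1/26655) + 9301 = 22763369/26655 + 9301 = 270681524/26655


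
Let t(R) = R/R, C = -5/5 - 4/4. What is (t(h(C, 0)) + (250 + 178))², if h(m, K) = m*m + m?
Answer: 184041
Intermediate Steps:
C = -2 (C = -5*⅕ - 4*¼ = -1 - 1 = -2)
h(m, K) = m + m² (h(m, K) = m² + m = m + m²)
t(R) = 1
(t(h(C, 0)) + (250 + 178))² = (1 + (250 + 178))² = (1 + 428)² = 429² = 184041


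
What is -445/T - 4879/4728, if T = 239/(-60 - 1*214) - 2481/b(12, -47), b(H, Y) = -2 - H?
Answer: -177674693/49972596 ≈ -3.5554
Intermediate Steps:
T = 169112/959 (T = 239/(-60 - 1*214) - 2481/(-2 - 1*12) = 239/(-60 - 214) - 2481/(-2 - 12) = 239/(-274) - 2481/(-14) = 239*(-1/274) - 2481*(-1/14) = -239/274 + 2481/14 = 169112/959 ≈ 176.34)
-445/T - 4879/4728 = -445/169112/959 - 4879/4728 = -445*959/169112 - 4879*1/4728 = -426755/169112 - 4879/4728 = -177674693/49972596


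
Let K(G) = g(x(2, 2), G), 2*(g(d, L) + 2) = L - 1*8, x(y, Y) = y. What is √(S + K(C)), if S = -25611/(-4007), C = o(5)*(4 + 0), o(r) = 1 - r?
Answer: I*√122161409/4007 ≈ 2.7583*I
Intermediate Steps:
C = -16 (C = (1 - 1*5)*(4 + 0) = (1 - 5)*4 = -4*4 = -16)
g(d, L) = -6 + L/2 (g(d, L) = -2 + (L - 1*8)/2 = -2 + (L - 8)/2 = -2 + (-8 + L)/2 = -2 + (-4 + L/2) = -6 + L/2)
K(G) = -6 + G/2
S = 25611/4007 (S = -25611*(-1/4007) = 25611/4007 ≈ 6.3916)
√(S + K(C)) = √(25611/4007 + (-6 + (½)*(-16))) = √(25611/4007 + (-6 - 8)) = √(25611/4007 - 14) = √(-30487/4007) = I*√122161409/4007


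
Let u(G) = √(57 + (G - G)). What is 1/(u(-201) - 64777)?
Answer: -64777/4196059672 - √57/4196059672 ≈ -1.5439e-5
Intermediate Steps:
u(G) = √57 (u(G) = √(57 + 0) = √57)
1/(u(-201) - 64777) = 1/(√57 - 64777) = 1/(-64777 + √57)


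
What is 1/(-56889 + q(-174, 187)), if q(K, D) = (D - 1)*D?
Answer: -1/22107 ≈ -4.5235e-5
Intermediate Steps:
q(K, D) = D*(-1 + D) (q(K, D) = (-1 + D)*D = D*(-1 + D))
1/(-56889 + q(-174, 187)) = 1/(-56889 + 187*(-1 + 187)) = 1/(-56889 + 187*186) = 1/(-56889 + 34782) = 1/(-22107) = -1/22107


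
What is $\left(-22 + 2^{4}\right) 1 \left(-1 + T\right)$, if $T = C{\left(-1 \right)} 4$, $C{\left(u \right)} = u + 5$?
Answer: $-90$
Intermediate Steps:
$C{\left(u \right)} = 5 + u$
$T = 16$ ($T = \left(5 - 1\right) 4 = 4 \cdot 4 = 16$)
$\left(-22 + 2^{4}\right) 1 \left(-1 + T\right) = \left(-22 + 2^{4}\right) 1 \left(-1 + 16\right) = \left(-22 + 16\right) 1 \cdot 15 = \left(-6\right) 15 = -90$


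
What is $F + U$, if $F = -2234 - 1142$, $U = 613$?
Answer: $-2763$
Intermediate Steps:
$F = -3376$ ($F = -2234 - 1142 = -3376$)
$F + U = -3376 + 613 = -2763$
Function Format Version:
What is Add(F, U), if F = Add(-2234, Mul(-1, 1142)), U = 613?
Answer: -2763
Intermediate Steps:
F = -3376 (F = Add(-2234, -1142) = -3376)
Add(F, U) = Add(-3376, 613) = -2763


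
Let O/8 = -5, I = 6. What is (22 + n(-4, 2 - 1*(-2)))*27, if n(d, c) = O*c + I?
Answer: -3564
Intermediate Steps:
O = -40 (O = 8*(-5) = -40)
n(d, c) = 6 - 40*c (n(d, c) = -40*c + 6 = 6 - 40*c)
(22 + n(-4, 2 - 1*(-2)))*27 = (22 + (6 - 40*(2 - 1*(-2))))*27 = (22 + (6 - 40*(2 + 2)))*27 = (22 + (6 - 40*4))*27 = (22 + (6 - 160))*27 = (22 - 154)*27 = -132*27 = -3564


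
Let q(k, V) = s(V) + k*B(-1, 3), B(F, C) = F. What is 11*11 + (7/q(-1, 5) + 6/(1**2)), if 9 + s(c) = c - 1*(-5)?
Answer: 261/2 ≈ 130.50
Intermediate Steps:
s(c) = -4 + c (s(c) = -9 + (c - 1*(-5)) = -9 + (c + 5) = -9 + (5 + c) = -4 + c)
q(k, V) = -4 + V - k (q(k, V) = (-4 + V) + k*(-1) = (-4 + V) - k = -4 + V - k)
11*11 + (7/q(-1, 5) + 6/(1**2)) = 11*11 + (7/(-4 + 5 - 1*(-1)) + 6/(1**2)) = 121 + (7/(-4 + 5 + 1) + 6/1) = 121 + (7/2 + 6*1) = 121 + (7*(1/2) + 6) = 121 + (7/2 + 6) = 121 + 19/2 = 261/2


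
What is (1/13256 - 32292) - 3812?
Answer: -478594623/13256 ≈ -36104.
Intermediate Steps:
(1/13256 - 32292) - 3812 = -428062751/13256 - 3812 = -478594623/13256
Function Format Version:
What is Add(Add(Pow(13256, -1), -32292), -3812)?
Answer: Rational(-478594623, 13256) ≈ -36104.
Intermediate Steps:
Add(Add(Pow(13256, -1), -32292), -3812) = Add(Add(Rational(1, 13256), -32292), -3812) = Add(Rational(-428062751, 13256), -3812) = Rational(-478594623, 13256)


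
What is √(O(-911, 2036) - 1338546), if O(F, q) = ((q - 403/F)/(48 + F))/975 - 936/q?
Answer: I*√8150731432262341248420871413/78033586215 ≈ 1157.0*I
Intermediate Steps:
O(F, q) = -936/q + (q - 403/F)/(975*(48 + F)) (O(F, q) = ((q - 403/F)/(48 + F))*(1/975) - 936/q = (q - 403/F)/(975*(48 + F)) - 936/q = -936/q + (q - 403/F)/(975*(48 + F)))
√(O(-911, 2036) - 1338546) = √((1/975)*(-43804800*(-911) - 912600*(-911)² - 403*2036 - 911*2036²)/(-911*2036*(48 - 911)) - 1338546) = √((1/975)*(-1/911)*(1/2036)*(39906172800 - 912600*829921 - 820508 - 911*4145296)/(-863) - 1338546) = √((1/975)*(-1/911)*(1/2036)*(-1/863)*(39906172800 - 757385904600 - 820508 - 3776364656) - 1338546) = √((1/975)*(-1/911)*(1/2036)*(-1/863)*(-721256916964) - 1338546) = √(-180314229241/390167931075 - 1338546) = √(-522257903782946191/390167931075) = I*√8150731432262341248420871413/78033586215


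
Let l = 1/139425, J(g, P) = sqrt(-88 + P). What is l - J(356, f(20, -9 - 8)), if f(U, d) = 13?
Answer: 1/139425 - 5*I*sqrt(3) ≈ 7.1723e-6 - 8.6602*I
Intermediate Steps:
l = 1/139425 ≈ 7.1723e-6
l - J(356, f(20, -9 - 8)) = 1/139425 - sqrt(-88 + 13) = 1/139425 - sqrt(-75) = 1/139425 - 5*I*sqrt(3)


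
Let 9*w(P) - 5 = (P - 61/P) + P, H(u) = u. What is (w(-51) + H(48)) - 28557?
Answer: -13090517/459 ≈ -28520.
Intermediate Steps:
w(P) = 5/9 - 61/(9*P) + 2*P/9 (w(P) = 5/9 + ((P - 61/P) + P)/9 = 5/9 + (-61/P + 2*P)/9 = 5/9 + (-61/(9*P) + 2*P/9) = 5/9 - 61/(9*P) + 2*P/9)
(w(-51) + H(48)) - 28557 = ((⅑)*(-61 - 51*(5 + 2*(-51)))/(-51) + 48) - 28557 = ((⅑)*(-1/51)*(-61 - 51*(5 - 102)) + 48) - 28557 = ((⅑)*(-1/51)*(-61 - 51*(-97)) + 48) - 28557 = ((⅑)*(-1/51)*(-61 + 4947) + 48) - 28557 = ((⅑)*(-1/51)*4886 + 48) - 28557 = (-4886/459 + 48) - 28557 = 17146/459 - 28557 = -13090517/459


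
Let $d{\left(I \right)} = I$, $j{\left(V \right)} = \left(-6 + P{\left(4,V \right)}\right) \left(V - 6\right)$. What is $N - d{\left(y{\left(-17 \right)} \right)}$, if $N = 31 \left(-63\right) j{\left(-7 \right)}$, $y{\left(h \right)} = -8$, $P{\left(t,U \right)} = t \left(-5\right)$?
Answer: $-660106$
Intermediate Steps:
$P{\left(t,U \right)} = - 5 t$
$j{\left(V \right)} = 156 - 26 V$ ($j{\left(V \right)} = \left(-6 - 20\right) \left(V - 6\right) = \left(-6 - 20\right) \left(-6 + V\right) = - 26 \left(-6 + V\right) = 156 - 26 V$)
$N = -660114$ ($N = 31 \left(-63\right) \left(156 - -182\right) = - 1953 \left(156 + 182\right) = \left(-1953\right) 338 = -660114$)
$N - d{\left(y{\left(-17 \right)} \right)} = -660114 - -8 = -660114 + 8 = -660106$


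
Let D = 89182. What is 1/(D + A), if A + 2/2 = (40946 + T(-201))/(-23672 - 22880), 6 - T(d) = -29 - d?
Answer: 11638/1037878283 ≈ 1.1213e-5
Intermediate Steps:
T(d) = 35 + d (T(d) = 6 - (-29 - d) = 6 + (29 + d) = 35 + d)
A = -21833/11638 (A = -1 + (40946 + (35 - 201))/(-23672 - 22880) = -1 + (40946 - 166)/(-46552) = -1 + 40780*(-1/46552) = -1 - 10195/11638 = -21833/11638 ≈ -1.8760)
1/(D + A) = 1/(89182 - 21833/11638) = 1/(1037878283/11638) = 11638/1037878283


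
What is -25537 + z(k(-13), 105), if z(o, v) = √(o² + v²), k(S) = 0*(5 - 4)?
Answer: -25432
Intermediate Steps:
k(S) = 0 (k(S) = 0*1 = 0)
-25537 + z(k(-13), 105) = -25537 + √(0² + 105²) = -25537 + √(0 + 11025) = -25537 + √11025 = -25537 + 105 = -25432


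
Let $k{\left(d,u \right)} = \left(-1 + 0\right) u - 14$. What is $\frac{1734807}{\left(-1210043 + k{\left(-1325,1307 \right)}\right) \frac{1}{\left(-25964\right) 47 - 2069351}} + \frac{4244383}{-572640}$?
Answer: $\frac{90777986364088553}{19268763360} \approx 4.7111 \cdot 10^{6}$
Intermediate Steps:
$k{\left(d,u \right)} = -14 - u$ ($k{\left(d,u \right)} = - u - 14 = -14 - u$)
$\frac{1734807}{\left(-1210043 + k{\left(-1325,1307 \right)}\right) \frac{1}{\left(-25964\right) 47 - 2069351}} + \frac{4244383}{-572640} = \frac{1734807}{\left(-1210043 - 1321\right) \frac{1}{\left(-25964\right) 47 - 2069351}} + \frac{4244383}{-572640} = \frac{1734807}{\left(-1210043 - 1321\right) \frac{1}{-1220308 - 2069351}} + 4244383 \left(- \frac{1}{572640}\right) = \frac{1734807}{\left(-1210043 - 1321\right) \frac{1}{-3289659}} - \frac{4244383}{572640} = \frac{1734807}{\left(-1211364\right) \left(- \frac{1}{3289659}\right)} - \frac{4244383}{572640} = \frac{1734807}{\frac{403788}{1096553}} - \frac{4244383}{572640} = 1734807 \cdot \frac{1096553}{403788} - \frac{4244383}{572640} = \frac{634102606757}{134596} - \frac{4244383}{572640} = \frac{90777986364088553}{19268763360}$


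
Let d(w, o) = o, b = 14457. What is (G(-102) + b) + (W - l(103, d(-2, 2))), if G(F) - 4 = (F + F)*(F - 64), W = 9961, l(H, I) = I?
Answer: 58284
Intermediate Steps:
G(F) = 4 + 2*F*(-64 + F) (G(F) = 4 + (F + F)*(F - 64) = 4 + (2*F)*(-64 + F) = 4 + 2*F*(-64 + F))
(G(-102) + b) + (W - l(103, d(-2, 2))) = ((4 - 128*(-102) + 2*(-102)**2) + 14457) + (9961 - 1*2) = ((4 + 13056 + 2*10404) + 14457) + (9961 - 2) = ((4 + 13056 + 20808) + 14457) + 9959 = (33868 + 14457) + 9959 = 48325 + 9959 = 58284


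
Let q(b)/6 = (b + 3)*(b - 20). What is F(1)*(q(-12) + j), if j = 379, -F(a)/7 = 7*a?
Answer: -103243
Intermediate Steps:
F(a) = -49*a
q(b) = 6*(-20 + b)*(3 + b) (q(b) = 6*((b + 3)*(b - 20)) = 6*((3 + b)*(-20 + b)) = 6*((-20 + b)*(3 + b)) = 6*(-20 + b)*(3 + b))
F(1)*(q(-12) + j) = (-49*1)*((-360 - 102*(-12) + 6*(-12)²) + 379) = -49*((-360 + 1224 + 6*144) + 379) = -49*((-360 + 1224 + 864) + 379) = -49*(1728 + 379) = -49*2107 = -103243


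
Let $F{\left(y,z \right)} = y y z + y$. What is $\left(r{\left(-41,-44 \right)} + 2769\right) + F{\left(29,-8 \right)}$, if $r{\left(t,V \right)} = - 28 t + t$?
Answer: $-2823$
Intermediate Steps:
$F{\left(y,z \right)} = y + z y^{2}$ ($F{\left(y,z \right)} = y^{2} z + y = z y^{2} + y = y + z y^{2}$)
$r{\left(t,V \right)} = - 27 t$
$\left(r{\left(-41,-44 \right)} + 2769\right) + F{\left(29,-8 \right)} = \left(\left(-27\right) \left(-41\right) + 2769\right) + 29 \left(1 + 29 \left(-8\right)\right) = \left(1107 + 2769\right) + 29 \left(1 - 232\right) = 3876 + 29 \left(-231\right) = 3876 - 6699 = -2823$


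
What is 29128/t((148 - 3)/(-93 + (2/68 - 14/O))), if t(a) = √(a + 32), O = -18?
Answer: 14564*√494200298/61313 ≈ 5280.6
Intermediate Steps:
t(a) = √(32 + a)
29128/t((148 - 3)/(-93 + (2/68 - 14/O))) = 29128/(√(32 + (148 - 3)/(-93 + (2/68 - 14/(-18))))) = 29128/(√(32 + 145/(-93 + (2*(1/68) - 14*(-1/18))))) = 29128/(√(32 + 145/(-93 + (1/34 + 7/9)))) = 29128/(√(32 + 145/(-93 + 247/306))) = 29128/(√(32 + 145/(-28211/306))) = 29128/(√(32 + 145*(-306/28211))) = 29128/(√(32 - 44370/28211)) = 29128/(√(858382/28211)) = 29128/((7*√494200298/28211)) = 29128*(√494200298/122626) = 14564*√494200298/61313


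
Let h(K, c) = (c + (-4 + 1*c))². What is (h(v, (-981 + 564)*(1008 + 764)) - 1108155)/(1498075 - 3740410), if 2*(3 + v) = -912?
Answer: -2184045425749/2242335 ≈ -9.7401e+5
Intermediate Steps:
v = -459 (v = -3 + (½)*(-912) = -3 - 456 = -459)
h(K, c) = (-4 + 2*c)² (h(K, c) = (c + (-4 + c))² = (-4 + 2*c)²)
(h(v, (-981 + 564)*(1008 + 764)) - 1108155)/(1498075 - 3740410) = (4*(-2 + (-981 + 564)*(1008 + 764))² - 1108155)/(1498075 - 3740410) = (4*(-2 - 417*1772)² - 1108155)/(-2242335) = (4*(-2 - 738924)² - 1108155)*(-1/2242335) = (4*(-738926)² - 1108155)*(-1/2242335) = (4*546011633476 - 1108155)*(-1/2242335) = (2184046533904 - 1108155)*(-1/2242335) = 2184045425749*(-1/2242335) = -2184045425749/2242335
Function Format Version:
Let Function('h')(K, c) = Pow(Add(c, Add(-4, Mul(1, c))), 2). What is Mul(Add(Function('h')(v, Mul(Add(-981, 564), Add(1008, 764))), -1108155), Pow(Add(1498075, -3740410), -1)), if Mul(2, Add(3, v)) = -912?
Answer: Rational(-2184045425749, 2242335) ≈ -9.7401e+5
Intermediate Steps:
v = -459 (v = Add(-3, Mul(Rational(1, 2), -912)) = Add(-3, -456) = -459)
Function('h')(K, c) = Pow(Add(-4, Mul(2, c)), 2) (Function('h')(K, c) = Pow(Add(c, Add(-4, c)), 2) = Pow(Add(-4, Mul(2, c)), 2))
Mul(Add(Function('h')(v, Mul(Add(-981, 564), Add(1008, 764))), -1108155), Pow(Add(1498075, -3740410), -1)) = Mul(Add(Mul(4, Pow(Add(-2, Mul(Add(-981, 564), Add(1008, 764))), 2)), -1108155), Pow(Add(1498075, -3740410), -1)) = Mul(Add(Mul(4, Pow(Add(-2, Mul(-417, 1772)), 2)), -1108155), Pow(-2242335, -1)) = Mul(Add(Mul(4, Pow(Add(-2, -738924), 2)), -1108155), Rational(-1, 2242335)) = Mul(Add(Mul(4, Pow(-738926, 2)), -1108155), Rational(-1, 2242335)) = Mul(Add(Mul(4, 546011633476), -1108155), Rational(-1, 2242335)) = Mul(Add(2184046533904, -1108155), Rational(-1, 2242335)) = Mul(2184045425749, Rational(-1, 2242335)) = Rational(-2184045425749, 2242335)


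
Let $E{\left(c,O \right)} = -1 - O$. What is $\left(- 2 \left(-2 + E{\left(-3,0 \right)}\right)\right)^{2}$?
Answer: $36$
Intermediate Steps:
$\left(- 2 \left(-2 + E{\left(-3,0 \right)}\right)\right)^{2} = \left(- 2 \left(-2 - 1\right)\right)^{2} = \left(\left(-2\right) \left(-3\right)\right)^{2} = 6^{2} = 36$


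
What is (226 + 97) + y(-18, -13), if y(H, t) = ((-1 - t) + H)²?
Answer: 359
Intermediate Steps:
y(H, t) = (-1 + H - t)²
(226 + 97) + y(-18, -13) = (226 + 97) + (1 - 13 - 1*(-18))² = 323 + (1 - 13 + 18)² = 323 + 6² = 323 + 36 = 359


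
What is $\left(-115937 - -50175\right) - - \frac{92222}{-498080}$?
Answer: $- \frac{16377414591}{249040} \approx -65762.0$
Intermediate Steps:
$\left(-115937 - -50175\right) - - \frac{92222}{-498080} = \left(-115937 + 50175\right) - \left(-92222\right) \left(- \frac{1}{498080}\right) = -65762 - \frac{46111}{249040} = - \frac{16377414591}{249040}$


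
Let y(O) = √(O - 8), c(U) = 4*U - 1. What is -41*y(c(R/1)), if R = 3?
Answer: -41*√3 ≈ -71.014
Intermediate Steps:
c(U) = -1 + 4*U
y(O) = √(-8 + O)
-41*y(c(R/1)) = -41*√(-8 + (-1 + 4*(3/1))) = -41*√(-8 + (-1 + 4*(3*1))) = -41*√(-8 + (-1 + 4*3)) = -41*√(-8 + (-1 + 12)) = -41*√(-8 + 11) = -41*√3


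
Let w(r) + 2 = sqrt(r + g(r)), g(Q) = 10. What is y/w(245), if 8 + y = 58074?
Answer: 116132/251 + 58066*sqrt(255)/251 ≈ 4156.9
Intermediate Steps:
y = 58066 (y = -8 + 58074 = 58066)
w(r) = -2 + sqrt(10 + r) (w(r) = -2 + sqrt(r + 10) = -2 + sqrt(10 + r))
y/w(245) = 58066/(-2 + sqrt(10 + 245)) = 58066/(-2 + sqrt(255))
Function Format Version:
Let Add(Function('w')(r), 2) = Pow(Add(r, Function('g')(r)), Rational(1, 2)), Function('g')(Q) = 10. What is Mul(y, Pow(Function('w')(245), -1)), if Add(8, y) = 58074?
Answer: Add(Rational(116132, 251), Mul(Rational(58066, 251), Pow(255, Rational(1, 2)))) ≈ 4156.9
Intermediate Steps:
y = 58066 (y = Add(-8, 58074) = 58066)
Function('w')(r) = Add(-2, Pow(Add(10, r), Rational(1, 2))) (Function('w')(r) = Add(-2, Pow(Add(r, 10), Rational(1, 2))) = Add(-2, Pow(Add(10, r), Rational(1, 2))))
Mul(y, Pow(Function('w')(245), -1)) = Mul(58066, Pow(Add(-2, Pow(Add(10, 245), Rational(1, 2))), -1)) = Mul(58066, Pow(Add(-2, Pow(255, Rational(1, 2))), -1))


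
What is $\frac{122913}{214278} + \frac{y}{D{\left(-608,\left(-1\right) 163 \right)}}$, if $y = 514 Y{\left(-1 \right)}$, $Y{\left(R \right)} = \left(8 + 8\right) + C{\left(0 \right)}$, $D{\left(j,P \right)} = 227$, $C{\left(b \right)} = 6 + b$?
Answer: $\frac{816985625}{16213702} \approx 50.389$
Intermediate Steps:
$Y{\left(R \right)} = 22$ ($Y{\left(R \right)} = \left(8 + 8\right) + \left(6 + 0\right) = 16 + 6 = 22$)
$y = 11308$ ($y = 514 \cdot 22 = 11308$)
$\frac{122913}{214278} + \frac{y}{D{\left(-608,\left(-1\right) 163 \right)}} = \frac{122913}{214278} + \frac{11308}{227} = 122913 \cdot \frac{1}{214278} + 11308 \cdot \frac{1}{227} = \frac{40971}{71426} + \frac{11308}{227} = \frac{816985625}{16213702}$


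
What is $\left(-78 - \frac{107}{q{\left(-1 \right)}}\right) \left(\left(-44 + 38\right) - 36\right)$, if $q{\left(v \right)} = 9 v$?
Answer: $\frac{8330}{3} \approx 2776.7$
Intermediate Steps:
$\left(-78 - \frac{107}{q{\left(-1 \right)}}\right) \left(\left(-44 + 38\right) - 36\right) = \left(-78 - \frac{107}{9 \left(-1\right)}\right) \left(\left(-44 + 38\right) - 36\right) = \left(-78 - \frac{107}{-9}\right) \left(-6 - 36\right) = \left(-78 - - \frac{107}{9}\right) \left(-42\right) = \left(-78 + \frac{107}{9}\right) \left(-42\right) = \left(- \frac{595}{9}\right) \left(-42\right) = \frac{8330}{3}$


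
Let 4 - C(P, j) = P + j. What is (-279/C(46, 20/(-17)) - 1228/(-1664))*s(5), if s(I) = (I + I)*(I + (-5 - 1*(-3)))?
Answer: 16396095/72176 ≈ 227.17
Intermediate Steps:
s(I) = 2*I*(-2 + I) (s(I) = (2*I)*(I + (-5 + 3)) = (2*I)*(I - 2) = (2*I)*(-2 + I) = 2*I*(-2 + I))
C(P, j) = 4 - P - j (C(P, j) = 4 - (P + j) = 4 + (-P - j) = 4 - P - j)
(-279/C(46, 20/(-17)) - 1228/(-1664))*s(5) = (-279/(4 - 1*46 - 20/(-17)) - 1228/(-1664))*(2*5*(-2 + 5)) = (-279/(4 - 46 - 20*(-1)/17) - 1228*(-1/1664))*(2*5*3) = (-279/(4 - 46 - 1*(-20/17)) + 307/416)*30 = (-279/(4 - 46 + 20/17) + 307/416)*30 = (-279/(-694/17) + 307/416)*30 = (-279*(-17/694) + 307/416)*30 = (4743/694 + 307/416)*30 = (1093073/144352)*30 = 16396095/72176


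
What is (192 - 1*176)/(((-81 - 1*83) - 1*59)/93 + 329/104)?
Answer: 154752/7405 ≈ 20.898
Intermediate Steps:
(192 - 1*176)/(((-81 - 1*83) - 1*59)/93 + 329/104) = (192 - 176)/(((-81 - 83) - 59)*(1/93) + 329*(1/104)) = 16/((-164 - 59)*(1/93) + 329/104) = 16/(-223*1/93 + 329/104) = 16/(-223/93 + 329/104) = 16/(7405/9672) = 16*(9672/7405) = 154752/7405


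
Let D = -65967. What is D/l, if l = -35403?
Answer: 21989/11801 ≈ 1.8633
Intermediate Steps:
D/l = -65967/(-35403) = -65967*(-1/35403) = 21989/11801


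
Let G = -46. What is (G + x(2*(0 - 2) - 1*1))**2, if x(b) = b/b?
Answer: 2025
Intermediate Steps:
x(b) = 1
(G + x(2*(0 - 2) - 1*1))**2 = (-46 + 1)**2 = (-45)**2 = 2025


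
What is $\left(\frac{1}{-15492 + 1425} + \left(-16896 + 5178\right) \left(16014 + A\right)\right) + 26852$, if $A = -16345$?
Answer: $\frac{54938809169}{14067} \approx 3.9055 \cdot 10^{6}$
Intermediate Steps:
$\left(\frac{1}{-15492 + 1425} + \left(-16896 + 5178\right) \left(16014 + A\right)\right) + 26852 = \left(\frac{1}{-15492 + 1425} + \left(-16896 + 5178\right) \left(16014 - 16345\right)\right) + 26852 = \left(\frac{1}{-14067} - -3878658\right) + 26852 = \left(- \frac{1}{14067} + 3878658\right) + 26852 = \frac{54561082085}{14067} + 26852 = \frac{54938809169}{14067}$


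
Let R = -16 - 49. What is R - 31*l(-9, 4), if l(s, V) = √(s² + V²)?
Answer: -65 - 31*√97 ≈ -370.31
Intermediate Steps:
l(s, V) = √(V² + s²)
R = -65
R - 31*l(-9, 4) = -65 - 31*√(4² + (-9)²) = -65 - 31*√(16 + 81) = -65 - 31*√97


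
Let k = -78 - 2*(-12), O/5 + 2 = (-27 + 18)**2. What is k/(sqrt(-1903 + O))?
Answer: 27*I*sqrt(377)/377 ≈ 1.3906*I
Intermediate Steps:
O = 395 (O = -10 + 5*(-27 + 18)**2 = -10 + 5*(-9)**2 = -10 + 5*81 = -10 + 405 = 395)
k = -54 (k = -78 - 1*(-24) = -78 + 24 = -54)
k/(sqrt(-1903 + O)) = -54/sqrt(-1903 + 395) = -54*(-I*sqrt(377)/754) = -(-27)*I*sqrt(377)/377 = 27*I*sqrt(377)/377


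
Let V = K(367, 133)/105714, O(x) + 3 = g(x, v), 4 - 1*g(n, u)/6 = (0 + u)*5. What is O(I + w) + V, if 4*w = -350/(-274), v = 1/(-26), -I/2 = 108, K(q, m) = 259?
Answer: 4349857/196326 ≈ 22.156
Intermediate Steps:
I = -216 (I = -2*108 = -216)
v = -1/26 ≈ -0.038462
w = 175/548 (w = (-350/(-274))/4 = (-350*(-1/274))/4 = (¼)*(175/137) = 175/548 ≈ 0.31934)
g(n, u) = 24 - 30*u (g(n, u) = 24 - 6*(0 + u)*5 = 24 - 6*u*5 = 24 - 30*u)
O(x) = 288/13 (O(x) = -3 + (24 - 30*(-1/26)) = -3 + (24 + 15/13) = -3 + 327/13 = 288/13)
V = 37/15102 (V = 259/105714 = 259*(1/105714) = 37/15102 ≈ 0.0024500)
O(I + w) + V = 288/13 + 37/15102 = 4349857/196326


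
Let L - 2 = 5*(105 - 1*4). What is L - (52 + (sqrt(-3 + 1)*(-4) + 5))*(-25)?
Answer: 1932 - 100*I*sqrt(2) ≈ 1932.0 - 141.42*I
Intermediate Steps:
L = 507 (L = 2 + 5*(105 - 1*4) = 2 + 5*(105 - 4) = 2 + 5*101 = 2 + 505 = 507)
L - (52 + (sqrt(-3 + 1)*(-4) + 5))*(-25) = 507 - (52 + (sqrt(-3 + 1)*(-4) + 5))*(-25) = 507 - (52 + (sqrt(-2)*(-4) + 5))*(-25) = 507 - (52 + ((I*sqrt(2))*(-4) + 5))*(-25) = 507 - (52 + (-4*I*sqrt(2) + 5))*(-25) = 507 - (52 + (5 - 4*I*sqrt(2)))*(-25) = 507 - (57 - 4*I*sqrt(2))*(-25) = 507 - (-1425 + 100*I*sqrt(2)) = 507 + (1425 - 100*I*sqrt(2)) = 1932 - 100*I*sqrt(2)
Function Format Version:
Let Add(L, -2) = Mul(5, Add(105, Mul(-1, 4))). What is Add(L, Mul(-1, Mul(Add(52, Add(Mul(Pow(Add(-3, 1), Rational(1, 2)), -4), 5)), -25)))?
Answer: Add(1932, Mul(-100, I, Pow(2, Rational(1, 2)))) ≈ Add(1932.0, Mul(-141.42, I))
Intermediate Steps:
L = 507 (L = Add(2, Mul(5, Add(105, Mul(-1, 4)))) = Add(2, Mul(5, Add(105, -4))) = Add(2, Mul(5, 101)) = Add(2, 505) = 507)
Add(L, Mul(-1, Mul(Add(52, Add(Mul(Pow(Add(-3, 1), Rational(1, 2)), -4), 5)), -25))) = Add(507, Mul(-1, Mul(Add(52, Add(Mul(Pow(Add(-3, 1), Rational(1, 2)), -4), 5)), -25))) = Add(507, Mul(-1, Mul(Add(52, Add(Mul(Pow(-2, Rational(1, 2)), -4), 5)), -25))) = Add(507, Mul(-1, Mul(Add(52, Add(Mul(Mul(I, Pow(2, Rational(1, 2))), -4), 5)), -25))) = Add(507, Mul(-1, Mul(Add(52, Add(Mul(-4, I, Pow(2, Rational(1, 2))), 5)), -25))) = Add(507, Mul(-1, Mul(Add(52, Add(5, Mul(-4, I, Pow(2, Rational(1, 2))))), -25))) = Add(507, Mul(-1, Mul(Add(57, Mul(-4, I, Pow(2, Rational(1, 2)))), -25))) = Add(507, Mul(-1, Add(-1425, Mul(100, I, Pow(2, Rational(1, 2)))))) = Add(507, Add(1425, Mul(-100, I, Pow(2, Rational(1, 2))))) = Add(1932, Mul(-100, I, Pow(2, Rational(1, 2))))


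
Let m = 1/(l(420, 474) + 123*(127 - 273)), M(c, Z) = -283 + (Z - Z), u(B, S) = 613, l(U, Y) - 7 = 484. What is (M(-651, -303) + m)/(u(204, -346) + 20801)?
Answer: -2471581/187019169 ≈ -0.013216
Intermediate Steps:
l(U, Y) = 491 (l(U, Y) = 7 + 484 = 491)
M(c, Z) = -283 (M(c, Z) = -283 + 0 = -283)
m = -1/17467 (m = 1/(491 + 123*(127 - 273)) = 1/(491 + 123*(-146)) = 1/(491 - 17958) = 1/(-17467) = -1/17467 ≈ -5.7251e-5)
(M(-651, -303) + m)/(u(204, -346) + 20801) = (-283 - 1/17467)/(613 + 20801) = -4943162/17467/21414 = -4943162/17467*1/21414 = -2471581/187019169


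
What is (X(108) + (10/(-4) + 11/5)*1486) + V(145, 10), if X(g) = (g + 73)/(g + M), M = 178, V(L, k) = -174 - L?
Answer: -1092759/1430 ≈ -764.17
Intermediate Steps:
X(g) = (73 + g)/(178 + g) (X(g) = (g + 73)/(g + 178) = (73 + g)/(178 + g))
(X(108) + (10/(-4) + 11/5)*1486) + V(145, 10) = ((73 + 108)/(178 + 108) + (10/(-4) + 11/5)*1486) + (-174 - 1*145) = (181/286 + (10*(-¼) + 11*(⅕))*1486) + (-174 - 145) = ((1/286)*181 + (-5/2 + 11/5)*1486) - 319 = (181/286 - 3/10*1486) - 319 = (181/286 - 2229/5) - 319 = -636589/1430 - 319 = -1092759/1430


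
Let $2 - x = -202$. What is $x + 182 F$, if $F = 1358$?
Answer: $247360$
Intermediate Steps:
$x = 204$ ($x = 2 - -202 = 2 + 202 = 204$)
$x + 182 F = 204 + 182 \cdot 1358 = 204 + 247156 = 247360$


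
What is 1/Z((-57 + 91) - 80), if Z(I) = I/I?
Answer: 1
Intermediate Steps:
Z(I) = 1
1/Z((-57 + 91) - 80) = 1/1 = 1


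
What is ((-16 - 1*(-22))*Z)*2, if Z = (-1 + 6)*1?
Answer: 60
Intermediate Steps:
Z = 5 (Z = 5*1 = 5)
((-16 - 1*(-22))*Z)*2 = ((-16 - 1*(-22))*5)*2 = ((-16 + 22)*5)*2 = (6*5)*2 = 30*2 = 60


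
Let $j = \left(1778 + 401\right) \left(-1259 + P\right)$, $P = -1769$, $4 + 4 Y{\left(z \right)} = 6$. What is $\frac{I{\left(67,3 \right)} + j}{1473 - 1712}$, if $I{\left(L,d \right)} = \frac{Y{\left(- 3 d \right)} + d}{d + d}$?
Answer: $\frac{79176137}{2868} \approx 27607.0$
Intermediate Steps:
$Y{\left(z \right)} = \frac{1}{2}$ ($Y{\left(z \right)} = -1 + \frac{1}{4} \cdot 6 = -1 + \frac{3}{2} = \frac{1}{2}$)
$j = -6598012$ ($j = \left(1778 + 401\right) \left(-1259 - 1769\right) = 2179 \left(-3028\right) = -6598012$)
$I{\left(L,d \right)} = \frac{\frac{1}{2} + d}{2 d}$ ($I{\left(L,d \right)} = \frac{\frac{1}{2} + d}{d + d} = \frac{\frac{1}{2} + d}{2 d}$)
$\frac{I{\left(67,3 \right)} + j}{1473 - 1712} = \frac{\frac{1 + 2 \cdot 3}{4 \cdot 3} - 6598012}{1473 - 1712} = \frac{\frac{1}{4} \cdot \frac{1}{3} \left(1 + 6\right) - 6598012}{-239} = \left(\frac{1}{4} \cdot \frac{1}{3} \cdot 7 - 6598012\right) \left(- \frac{1}{239}\right) = \left(\frac{7}{12} - 6598012\right) \left(- \frac{1}{239}\right) = \left(- \frac{79176137}{12}\right) \left(- \frac{1}{239}\right) = \frac{79176137}{2868}$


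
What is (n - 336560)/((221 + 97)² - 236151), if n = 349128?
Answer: -12568/135027 ≈ -0.093078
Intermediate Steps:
(n - 336560)/((221 + 97)² - 236151) = (349128 - 336560)/((221 + 97)² - 236151) = 12568/(318² - 236151) = 12568/(101124 - 236151) = 12568/(-135027) = 12568*(-1/135027) = -12568/135027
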